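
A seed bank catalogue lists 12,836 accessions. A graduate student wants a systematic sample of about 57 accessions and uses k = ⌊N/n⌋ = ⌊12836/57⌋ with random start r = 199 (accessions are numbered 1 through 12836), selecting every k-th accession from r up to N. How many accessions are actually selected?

k = ⌊12836/57⌋ = 225
Achieved size = ⌊(12836 − 199)/225⌋ + 1 = ⌊12637/225⌋ + 1 = 56 + 1 = 57
(last selection: 199 + 56×225 = 12799 ≤ 12836; next would be 13024 > 12836)

57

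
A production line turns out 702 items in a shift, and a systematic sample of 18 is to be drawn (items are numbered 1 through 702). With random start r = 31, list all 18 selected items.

31, 70, 109, 148, 187, 226, 265, 304, 343, 382, 421, 460, 499, 538, 577, 616, 655, 694

k = N/n = 702/18 = 39
item 1: 31
item 2: 31 + 39 = 70
item 3: 70 + 39 = 109
item 4: 109 + 39 = 148
item 5: 148 + 39 = 187
item 6: 187 + 39 = 226
item 7: 226 + 39 = 265
item 8: 265 + 39 = 304
item 9: 304 + 39 = 343
item 10: 343 + 39 = 382
item 11: 382 + 39 = 421
item 12: 421 + 39 = 460
item 13: 460 + 39 = 499
item 14: 499 + 39 = 538
item 15: 538 + 39 = 577
item 16: 577 + 39 = 616
item 17: 616 + 39 = 655
item 18: 655 + 39 = 694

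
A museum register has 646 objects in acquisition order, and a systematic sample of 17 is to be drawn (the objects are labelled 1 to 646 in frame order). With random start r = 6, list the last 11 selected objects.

k = N/n = 646/17 = 38
7th selection = 6 + 6×38 = 234
8th: 234 + 38 = 272
9th: 272 + 38 = 310
10th: 310 + 38 = 348
11th: 348 + 38 = 386
12th: 386 + 38 = 424
13th: 424 + 38 = 462
14th: 462 + 38 = 500
15th: 500 + 38 = 538
16th: 538 + 38 = 576
17th: 576 + 38 = 614

234, 272, 310, 348, 386, 424, 462, 500, 538, 576, 614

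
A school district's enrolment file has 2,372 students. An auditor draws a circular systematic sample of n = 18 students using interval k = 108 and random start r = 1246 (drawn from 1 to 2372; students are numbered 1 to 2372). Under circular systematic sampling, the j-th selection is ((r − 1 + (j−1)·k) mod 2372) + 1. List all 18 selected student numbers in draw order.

Selection 1: 1246
Selection 2: 1246 + 108 = 1354
Selection 3: 1354 + 108 = 1462
Selection 4: 1462 + 108 = 1570
Selection 5: 1570 + 108 = 1678
Selection 6: 1678 + 108 = 1786
Selection 7: 1786 + 108 = 1894
Selection 8: 1894 + 108 = 2002
Selection 9: 2002 + 108 = 2110
Selection 10: 2110 + 108 = 2218
Selection 11: 2218 + 108 = 2326
Selection 12: 2326 + 108 = 2434 → 2434 − 2372 = 62
Selection 13: 62 + 108 = 170
Selection 14: 170 + 108 = 278
Selection 15: 278 + 108 = 386
Selection 16: 386 + 108 = 494
Selection 17: 494 + 108 = 602
Selection 18: 602 + 108 = 710

1246, 1354, 1462, 1570, 1678, 1786, 1894, 2002, 2110, 2218, 2326, 62, 170, 278, 386, 494, 602, 710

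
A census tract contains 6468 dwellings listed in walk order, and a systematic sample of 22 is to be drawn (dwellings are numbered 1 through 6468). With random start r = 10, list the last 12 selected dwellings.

2950, 3244, 3538, 3832, 4126, 4420, 4714, 5008, 5302, 5596, 5890, 6184

k = N/n = 6468/22 = 294
11th selection = 10 + 10×294 = 2950
12th: 2950 + 294 = 3244
13th: 3244 + 294 = 3538
14th: 3538 + 294 = 3832
15th: 3832 + 294 = 4126
16th: 4126 + 294 = 4420
17th: 4420 + 294 = 4714
18th: 4714 + 294 = 5008
19th: 5008 + 294 = 5302
20th: 5302 + 294 = 5596
21st: 5596 + 294 = 5890
22nd: 5890 + 294 = 6184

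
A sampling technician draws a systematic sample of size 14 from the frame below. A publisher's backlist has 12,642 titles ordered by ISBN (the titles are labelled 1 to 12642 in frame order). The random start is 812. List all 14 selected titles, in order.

k = N/n = 12642/14 = 903
title 1: 812
title 2: 812 + 903 = 1715
title 3: 1715 + 903 = 2618
title 4: 2618 + 903 = 3521
title 5: 3521 + 903 = 4424
title 6: 4424 + 903 = 5327
title 7: 5327 + 903 = 6230
title 8: 6230 + 903 = 7133
title 9: 7133 + 903 = 8036
title 10: 8036 + 903 = 8939
title 11: 8939 + 903 = 9842
title 12: 9842 + 903 = 10745
title 13: 10745 + 903 = 11648
title 14: 11648 + 903 = 12551

812, 1715, 2618, 3521, 4424, 5327, 6230, 7133, 8036, 8939, 9842, 10745, 11648, 12551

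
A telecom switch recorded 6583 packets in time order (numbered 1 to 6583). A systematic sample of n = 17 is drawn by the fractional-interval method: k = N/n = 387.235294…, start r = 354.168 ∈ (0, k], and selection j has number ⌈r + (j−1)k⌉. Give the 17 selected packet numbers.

j=1: r + 0k = 354.168 → ⌈·⌉ = 355
j=2: r + 1k = 741.403294… → ⌈·⌉ = 742
j=3: r + 2k = 1128.638588… → ⌈·⌉ = 1129
j=4: r + 3k = 1515.873882… → ⌈·⌉ = 1516
j=5: r + 4k = 1903.109176… → ⌈·⌉ = 1904
j=6: r + 5k = 2290.344470… → ⌈·⌉ = 2291
j=7: r + 6k = 2677.579764… → ⌈·⌉ = 2678
j=8: r + 7k = 3064.815058… → ⌈·⌉ = 3065
j=9: r + 8k = 3452.050352… → ⌈·⌉ = 3453
j=10: r + 9k = 3839.285647… → ⌈·⌉ = 3840
j=11: r + 10k = 4226.520941… → ⌈·⌉ = 4227
j=12: r + 11k = 4613.756235… → ⌈·⌉ = 4614
j=13: r + 12k = 5000.991529… → ⌈·⌉ = 5001
j=14: r + 13k = 5388.226823… → ⌈·⌉ = 5389
j=15: r + 14k = 5775.462117… → ⌈·⌉ = 5776
j=16: r + 15k = 6162.697411… → ⌈·⌉ = 6163
j=17: r + 16k = 6549.932705… → ⌈·⌉ = 6550

355, 742, 1129, 1516, 1904, 2291, 2678, 3065, 3453, 3840, 4227, 4614, 5001, 5389, 5776, 6163, 6550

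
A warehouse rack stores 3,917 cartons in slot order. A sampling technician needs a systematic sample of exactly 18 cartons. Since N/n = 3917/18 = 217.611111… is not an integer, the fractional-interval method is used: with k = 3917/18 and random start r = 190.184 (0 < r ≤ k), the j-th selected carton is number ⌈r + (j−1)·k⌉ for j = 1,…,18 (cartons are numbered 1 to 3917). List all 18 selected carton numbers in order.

191, 408, 626, 844, 1061, 1279, 1496, 1714, 1932, 2149, 2367, 2584, 2802, 3020, 3237, 3455, 3672, 3890

j=1: r + 0k = 190.184 → ⌈·⌉ = 191
j=2: r + 1k = 407.795111… → ⌈·⌉ = 408
j=3: r + 2k = 625.406222… → ⌈·⌉ = 626
j=4: r + 3k = 843.017333… → ⌈·⌉ = 844
j=5: r + 4k = 1060.628444… → ⌈·⌉ = 1061
j=6: r + 5k = 1278.239555… → ⌈·⌉ = 1279
j=7: r + 6k = 1495.850666… → ⌈·⌉ = 1496
j=8: r + 7k = 1713.461777… → ⌈·⌉ = 1714
j=9: r + 8k = 1931.072888… → ⌈·⌉ = 1932
j=10: r + 9k = 2148.684 → ⌈·⌉ = 2149
j=11: r + 10k = 2366.295111… → ⌈·⌉ = 2367
j=12: r + 11k = 2583.906222… → ⌈·⌉ = 2584
j=13: r + 12k = 2801.517333… → ⌈·⌉ = 2802
j=14: r + 13k = 3019.128444… → ⌈·⌉ = 3020
j=15: r + 14k = 3236.739555… → ⌈·⌉ = 3237
j=16: r + 15k = 3454.350666… → ⌈·⌉ = 3455
j=17: r + 16k = 3671.961777… → ⌈·⌉ = 3672
j=18: r + 17k = 3889.572888… → ⌈·⌉ = 3890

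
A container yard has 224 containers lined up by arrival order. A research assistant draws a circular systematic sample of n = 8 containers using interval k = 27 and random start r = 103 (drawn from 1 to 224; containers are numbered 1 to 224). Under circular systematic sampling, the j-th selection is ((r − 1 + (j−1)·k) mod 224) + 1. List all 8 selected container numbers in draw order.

103, 130, 157, 184, 211, 14, 41, 68

Selection 1: 103
Selection 2: 103 + 27 = 130
Selection 3: 130 + 27 = 157
Selection 4: 157 + 27 = 184
Selection 5: 184 + 27 = 211
Selection 6: 211 + 27 = 238 → 238 − 224 = 14
Selection 7: 14 + 27 = 41
Selection 8: 41 + 27 = 68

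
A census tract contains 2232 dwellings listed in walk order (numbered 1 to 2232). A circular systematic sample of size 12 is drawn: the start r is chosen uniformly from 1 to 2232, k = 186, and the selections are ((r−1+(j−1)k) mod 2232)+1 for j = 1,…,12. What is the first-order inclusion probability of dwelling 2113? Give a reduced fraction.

1/186

For each position j, as r ranges over 1…2232 the j-th selection hits every dwelling exactly once, so dwelling 2113 is selected for exactly 12 of the 2232 starts.
Inclusion probability = 12/2232 = 1/186.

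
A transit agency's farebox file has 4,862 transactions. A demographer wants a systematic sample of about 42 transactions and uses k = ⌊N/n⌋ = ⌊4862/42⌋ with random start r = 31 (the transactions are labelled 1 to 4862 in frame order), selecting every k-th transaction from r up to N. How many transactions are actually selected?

k = ⌊4862/42⌋ = 115
Achieved size = ⌊(4862 − 31)/115⌋ + 1 = ⌊4831/115⌋ + 1 = 42 + 1 = 43
(last selection: 31 + 42×115 = 4861 ≤ 4862; next would be 4976 > 4862)

43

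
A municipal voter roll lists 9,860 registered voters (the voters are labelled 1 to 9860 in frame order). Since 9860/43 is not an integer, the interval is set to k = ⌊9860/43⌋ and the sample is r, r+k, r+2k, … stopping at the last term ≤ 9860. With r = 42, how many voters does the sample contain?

k = ⌊9860/43⌋ = 229
Achieved size = ⌊(9860 − 42)/229⌋ + 1 = ⌊9818/229⌋ + 1 = 42 + 1 = 43
(last selection: 42 + 42×229 = 9660 ≤ 9860; next would be 9889 > 9860)

43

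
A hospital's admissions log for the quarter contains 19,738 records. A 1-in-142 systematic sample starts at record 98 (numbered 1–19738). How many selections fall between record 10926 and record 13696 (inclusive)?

19

k = 142
First selection ≥ 10926: 98 + ⌈(10926−98)/142⌉·142 = 98 + 77×142 = 11032
Last selection ≤ 13696: 98 + ⌊(13696−98)/142⌋·142 = 98 + 95×142 = 13588
Count = 95 − 77 + 1 = 19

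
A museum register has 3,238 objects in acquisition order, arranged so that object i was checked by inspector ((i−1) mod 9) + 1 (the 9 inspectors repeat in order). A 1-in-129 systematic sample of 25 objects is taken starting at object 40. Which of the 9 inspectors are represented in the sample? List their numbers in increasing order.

1, 4, 7

Consecutive selections differ by k = 129, so their inspector numbers differ by 129 mod 9 = 3.
gcd(129, 9) = 3, so the sample visits 9/3 = 3 distinct residues mod 9.
Start 40 is inspector 4; the inspectors hit are 1, 4, 7.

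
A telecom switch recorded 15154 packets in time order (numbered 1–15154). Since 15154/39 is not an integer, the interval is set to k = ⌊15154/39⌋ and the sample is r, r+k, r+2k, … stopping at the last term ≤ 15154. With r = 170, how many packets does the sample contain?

39

k = ⌊15154/39⌋ = 388
Achieved size = ⌊(15154 − 170)/388⌋ + 1 = ⌊14984/388⌋ + 1 = 38 + 1 = 39
(last selection: 170 + 38×388 = 14914 ≤ 15154; next would be 15302 > 15154)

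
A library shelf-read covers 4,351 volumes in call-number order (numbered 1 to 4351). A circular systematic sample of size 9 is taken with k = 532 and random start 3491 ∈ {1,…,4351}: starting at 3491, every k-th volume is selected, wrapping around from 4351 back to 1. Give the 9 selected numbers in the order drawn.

3491, 4023, 204, 736, 1268, 1800, 2332, 2864, 3396

Selection 1: 3491
Selection 2: 3491 + 532 = 4023
Selection 3: 4023 + 532 = 4555 → 4555 − 4351 = 204
Selection 4: 204 + 532 = 736
Selection 5: 736 + 532 = 1268
Selection 6: 1268 + 532 = 1800
Selection 7: 1800 + 532 = 2332
Selection 8: 2332 + 532 = 2864
Selection 9: 2864 + 532 = 3396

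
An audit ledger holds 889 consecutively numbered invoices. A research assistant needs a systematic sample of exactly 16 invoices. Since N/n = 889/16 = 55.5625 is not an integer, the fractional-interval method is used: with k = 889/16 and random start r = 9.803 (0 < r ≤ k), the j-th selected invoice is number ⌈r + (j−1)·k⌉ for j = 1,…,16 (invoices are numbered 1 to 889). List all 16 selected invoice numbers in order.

10, 66, 121, 177, 233, 288, 344, 399, 455, 510, 566, 621, 677, 733, 788, 844

j=1: r + 0k = 9.803 → ⌈·⌉ = 10
j=2: r + 1k = 65.3655 → ⌈·⌉ = 66
j=3: r + 2k = 120.928 → ⌈·⌉ = 121
j=4: r + 3k = 176.4905 → ⌈·⌉ = 177
j=5: r + 4k = 232.053 → ⌈·⌉ = 233
j=6: r + 5k = 287.6155 → ⌈·⌉ = 288
j=7: r + 6k = 343.178 → ⌈·⌉ = 344
j=8: r + 7k = 398.7405 → ⌈·⌉ = 399
j=9: r + 8k = 454.303 → ⌈·⌉ = 455
j=10: r + 9k = 509.8655 → ⌈·⌉ = 510
j=11: r + 10k = 565.428 → ⌈·⌉ = 566
j=12: r + 11k = 620.9905 → ⌈·⌉ = 621
j=13: r + 12k = 676.553 → ⌈·⌉ = 677
j=14: r + 13k = 732.1155 → ⌈·⌉ = 733
j=15: r + 14k = 787.678 → ⌈·⌉ = 788
j=16: r + 15k = 843.2405 → ⌈·⌉ = 844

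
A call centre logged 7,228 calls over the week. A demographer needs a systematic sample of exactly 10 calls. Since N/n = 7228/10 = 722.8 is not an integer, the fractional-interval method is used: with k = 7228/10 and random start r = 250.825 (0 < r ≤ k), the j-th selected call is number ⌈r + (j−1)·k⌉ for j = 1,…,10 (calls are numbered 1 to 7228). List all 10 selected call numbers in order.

j=1: r + 0k = 250.825 → ⌈·⌉ = 251
j=2: r + 1k = 973.625 → ⌈·⌉ = 974
j=3: r + 2k = 1696.425 → ⌈·⌉ = 1697
j=4: r + 3k = 2419.225 → ⌈·⌉ = 2420
j=5: r + 4k = 3142.025 → ⌈·⌉ = 3143
j=6: r + 5k = 3864.825 → ⌈·⌉ = 3865
j=7: r + 6k = 4587.625 → ⌈·⌉ = 4588
j=8: r + 7k = 5310.425 → ⌈·⌉ = 5311
j=9: r + 8k = 6033.225 → ⌈·⌉ = 6034
j=10: r + 9k = 6756.025 → ⌈·⌉ = 6757

251, 974, 1697, 2420, 3143, 3865, 4588, 5311, 6034, 6757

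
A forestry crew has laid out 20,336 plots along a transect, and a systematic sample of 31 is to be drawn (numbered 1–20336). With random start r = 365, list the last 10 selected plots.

k = N/n = 20336/31 = 656
22nd selection = 365 + 21×656 = 14141
23rd: 14141 + 656 = 14797
24th: 14797 + 656 = 15453
25th: 15453 + 656 = 16109
26th: 16109 + 656 = 16765
27th: 16765 + 656 = 17421
28th: 17421 + 656 = 18077
29th: 18077 + 656 = 18733
30th: 18733 + 656 = 19389
31st: 19389 + 656 = 20045

14141, 14797, 15453, 16109, 16765, 17421, 18077, 18733, 19389, 20045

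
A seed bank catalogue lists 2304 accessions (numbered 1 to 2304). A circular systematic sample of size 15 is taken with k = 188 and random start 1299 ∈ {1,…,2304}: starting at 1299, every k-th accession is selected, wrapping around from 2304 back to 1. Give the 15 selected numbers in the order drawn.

Selection 1: 1299
Selection 2: 1299 + 188 = 1487
Selection 3: 1487 + 188 = 1675
Selection 4: 1675 + 188 = 1863
Selection 5: 1863 + 188 = 2051
Selection 6: 2051 + 188 = 2239
Selection 7: 2239 + 188 = 2427 → 2427 − 2304 = 123
Selection 8: 123 + 188 = 311
Selection 9: 311 + 188 = 499
Selection 10: 499 + 188 = 687
Selection 11: 687 + 188 = 875
Selection 12: 875 + 188 = 1063
Selection 13: 1063 + 188 = 1251
Selection 14: 1251 + 188 = 1439
Selection 15: 1439 + 188 = 1627

1299, 1487, 1675, 1863, 2051, 2239, 123, 311, 499, 687, 875, 1063, 1251, 1439, 1627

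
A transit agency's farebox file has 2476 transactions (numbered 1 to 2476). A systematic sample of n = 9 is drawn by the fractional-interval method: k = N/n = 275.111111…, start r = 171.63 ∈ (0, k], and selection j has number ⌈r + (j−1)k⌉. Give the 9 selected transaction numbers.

172, 447, 722, 997, 1273, 1548, 1823, 2098, 2373

j=1: r + 0k = 171.63 → ⌈·⌉ = 172
j=2: r + 1k = 446.741111… → ⌈·⌉ = 447
j=3: r + 2k = 721.852222… → ⌈·⌉ = 722
j=4: r + 3k = 996.963333… → ⌈·⌉ = 997
j=5: r + 4k = 1272.074444… → ⌈·⌉ = 1273
j=6: r + 5k = 1547.185555… → ⌈·⌉ = 1548
j=7: r + 6k = 1822.296666… → ⌈·⌉ = 1823
j=8: r + 7k = 2097.407777… → ⌈·⌉ = 2098
j=9: r + 8k = 2372.518888… → ⌈·⌉ = 2373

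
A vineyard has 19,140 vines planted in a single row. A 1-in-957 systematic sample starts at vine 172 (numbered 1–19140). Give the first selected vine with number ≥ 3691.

k = 957
Steps past start: ⌈(3691 − 172)/957⌉ = ⌈3519/957⌉ = 4
Selected vine: 172 + 4×957 = 4000

4000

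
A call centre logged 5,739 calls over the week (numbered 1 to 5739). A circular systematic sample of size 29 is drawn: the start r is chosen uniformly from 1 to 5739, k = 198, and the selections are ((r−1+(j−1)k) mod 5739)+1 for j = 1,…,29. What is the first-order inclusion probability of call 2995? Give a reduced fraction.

29/5739

For each position j, as r ranges over 1…5739 the j-th selection hits every call exactly once, so call 2995 is selected for exactly 29 of the 5739 starts.
Inclusion probability = 29/5739.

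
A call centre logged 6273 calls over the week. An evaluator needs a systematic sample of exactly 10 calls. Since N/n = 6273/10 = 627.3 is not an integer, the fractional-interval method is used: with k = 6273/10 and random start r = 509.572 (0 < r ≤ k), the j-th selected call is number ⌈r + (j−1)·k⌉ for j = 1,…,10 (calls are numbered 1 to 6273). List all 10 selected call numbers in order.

j=1: r + 0k = 509.572 → ⌈·⌉ = 510
j=2: r + 1k = 1136.872 → ⌈·⌉ = 1137
j=3: r + 2k = 1764.172 → ⌈·⌉ = 1765
j=4: r + 3k = 2391.472 → ⌈·⌉ = 2392
j=5: r + 4k = 3018.772 → ⌈·⌉ = 3019
j=6: r + 5k = 3646.072 → ⌈·⌉ = 3647
j=7: r + 6k = 4273.372 → ⌈·⌉ = 4274
j=8: r + 7k = 4900.672 → ⌈·⌉ = 4901
j=9: r + 8k = 5527.972 → ⌈·⌉ = 5528
j=10: r + 9k = 6155.272 → ⌈·⌉ = 6156

510, 1137, 1765, 2392, 3019, 3647, 4274, 4901, 5528, 6156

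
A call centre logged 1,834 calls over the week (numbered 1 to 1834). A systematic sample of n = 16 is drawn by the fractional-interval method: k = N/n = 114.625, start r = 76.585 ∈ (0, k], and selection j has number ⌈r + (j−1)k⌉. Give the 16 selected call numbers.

77, 192, 306, 421, 536, 650, 765, 879, 994, 1109, 1223, 1338, 1453, 1567, 1682, 1796

j=1: r + 0k = 76.585 → ⌈·⌉ = 77
j=2: r + 1k = 191.21 → ⌈·⌉ = 192
j=3: r + 2k = 305.835 → ⌈·⌉ = 306
j=4: r + 3k = 420.46 → ⌈·⌉ = 421
j=5: r + 4k = 535.085 → ⌈·⌉ = 536
j=6: r + 5k = 649.71 → ⌈·⌉ = 650
j=7: r + 6k = 764.335 → ⌈·⌉ = 765
j=8: r + 7k = 878.96 → ⌈·⌉ = 879
j=9: r + 8k = 993.585 → ⌈·⌉ = 994
j=10: r + 9k = 1108.21 → ⌈·⌉ = 1109
j=11: r + 10k = 1222.835 → ⌈·⌉ = 1223
j=12: r + 11k = 1337.46 → ⌈·⌉ = 1338
j=13: r + 12k = 1452.085 → ⌈·⌉ = 1453
j=14: r + 13k = 1566.71 → ⌈·⌉ = 1567
j=15: r + 14k = 1681.335 → ⌈·⌉ = 1682
j=16: r + 15k = 1795.96 → ⌈·⌉ = 1796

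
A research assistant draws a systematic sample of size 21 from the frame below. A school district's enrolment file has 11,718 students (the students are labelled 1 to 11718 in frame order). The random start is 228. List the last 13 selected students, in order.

k = N/n = 11718/21 = 558
9th selection = 228 + 8×558 = 4692
10th: 4692 + 558 = 5250
11th: 5250 + 558 = 5808
12th: 5808 + 558 = 6366
13th: 6366 + 558 = 6924
14th: 6924 + 558 = 7482
15th: 7482 + 558 = 8040
16th: 8040 + 558 = 8598
17th: 8598 + 558 = 9156
18th: 9156 + 558 = 9714
19th: 9714 + 558 = 10272
20th: 10272 + 558 = 10830
21st: 10830 + 558 = 11388

4692, 5250, 5808, 6366, 6924, 7482, 8040, 8598, 9156, 9714, 10272, 10830, 11388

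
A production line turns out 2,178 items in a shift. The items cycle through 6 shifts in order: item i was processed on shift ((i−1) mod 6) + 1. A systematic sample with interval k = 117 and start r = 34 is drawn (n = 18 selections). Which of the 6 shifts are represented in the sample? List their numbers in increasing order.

1, 4

Consecutive selections differ by k = 117, so their shift numbers differ by 117 mod 6 = 3.
gcd(117, 6) = 3, so the sample visits 6/3 = 2 distinct residues mod 6.
Start 34 is shift 4; the shifts hit are 1, 4.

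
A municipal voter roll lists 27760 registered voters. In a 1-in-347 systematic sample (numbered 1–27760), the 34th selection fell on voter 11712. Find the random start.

k = 347
r = 11712 − (34−1)×347 = 11712 − 11451 = 261

261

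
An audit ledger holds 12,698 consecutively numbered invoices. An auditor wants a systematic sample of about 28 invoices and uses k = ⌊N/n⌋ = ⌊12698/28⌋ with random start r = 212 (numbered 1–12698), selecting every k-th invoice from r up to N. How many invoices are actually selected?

k = ⌊12698/28⌋ = 453
Achieved size = ⌊(12698 − 212)/453⌋ + 1 = ⌊12486/453⌋ + 1 = 27 + 1 = 28
(last selection: 212 + 27×453 = 12443 ≤ 12698; next would be 12896 > 12698)

28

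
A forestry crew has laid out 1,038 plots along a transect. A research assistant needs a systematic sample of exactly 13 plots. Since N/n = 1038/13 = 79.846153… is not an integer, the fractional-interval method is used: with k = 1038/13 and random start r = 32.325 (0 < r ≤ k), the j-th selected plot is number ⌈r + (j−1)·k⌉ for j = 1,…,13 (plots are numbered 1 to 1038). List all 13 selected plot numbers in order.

j=1: r + 0k = 32.325 → ⌈·⌉ = 33
j=2: r + 1k = 112.171153… → ⌈·⌉ = 113
j=3: r + 2k = 192.017307… → ⌈·⌉ = 193
j=4: r + 3k = 271.863461… → ⌈·⌉ = 272
j=5: r + 4k = 351.709615… → ⌈·⌉ = 352
j=6: r + 5k = 431.555769… → ⌈·⌉ = 432
j=7: r + 6k = 511.401923… → ⌈·⌉ = 512
j=8: r + 7k = 591.248076… → ⌈·⌉ = 592
j=9: r + 8k = 671.094230… → ⌈·⌉ = 672
j=10: r + 9k = 750.940384… → ⌈·⌉ = 751
j=11: r + 10k = 830.786538… → ⌈·⌉ = 831
j=12: r + 11k = 910.632692… → ⌈·⌉ = 911
j=13: r + 12k = 990.478846… → ⌈·⌉ = 991

33, 113, 193, 272, 352, 432, 512, 592, 672, 751, 831, 911, 991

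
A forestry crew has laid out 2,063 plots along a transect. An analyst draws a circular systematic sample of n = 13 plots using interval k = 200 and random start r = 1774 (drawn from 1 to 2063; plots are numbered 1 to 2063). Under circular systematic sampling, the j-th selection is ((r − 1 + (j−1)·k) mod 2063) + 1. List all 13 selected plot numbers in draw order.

1774, 1974, 111, 311, 511, 711, 911, 1111, 1311, 1511, 1711, 1911, 48

Selection 1: 1774
Selection 2: 1774 + 200 = 1974
Selection 3: 1974 + 200 = 2174 → 2174 − 2063 = 111
Selection 4: 111 + 200 = 311
Selection 5: 311 + 200 = 511
Selection 6: 511 + 200 = 711
Selection 7: 711 + 200 = 911
Selection 8: 911 + 200 = 1111
Selection 9: 1111 + 200 = 1311
Selection 10: 1311 + 200 = 1511
Selection 11: 1511 + 200 = 1711
Selection 12: 1711 + 200 = 1911
Selection 13: 1911 + 200 = 2111 → 2111 − 2063 = 48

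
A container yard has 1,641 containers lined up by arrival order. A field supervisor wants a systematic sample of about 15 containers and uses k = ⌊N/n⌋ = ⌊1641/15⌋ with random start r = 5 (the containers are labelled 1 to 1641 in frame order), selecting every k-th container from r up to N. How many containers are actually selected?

k = ⌊1641/15⌋ = 109
Achieved size = ⌊(1641 − 5)/109⌋ + 1 = ⌊1636/109⌋ + 1 = 15 + 1 = 16
(last selection: 5 + 15×109 = 1640 ≤ 1641; next would be 1749 > 1641)

16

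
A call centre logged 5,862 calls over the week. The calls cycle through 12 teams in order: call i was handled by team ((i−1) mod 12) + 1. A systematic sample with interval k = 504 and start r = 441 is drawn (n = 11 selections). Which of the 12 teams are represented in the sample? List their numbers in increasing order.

9

Consecutive selections differ by k = 504, so their team numbers differ by 504 mod 12 = 0.
gcd(504, 12) = 12, so the sample visits 12/12 = 1 distinct residues mod 12.
Start 441 is team 9; the teams hit are 9.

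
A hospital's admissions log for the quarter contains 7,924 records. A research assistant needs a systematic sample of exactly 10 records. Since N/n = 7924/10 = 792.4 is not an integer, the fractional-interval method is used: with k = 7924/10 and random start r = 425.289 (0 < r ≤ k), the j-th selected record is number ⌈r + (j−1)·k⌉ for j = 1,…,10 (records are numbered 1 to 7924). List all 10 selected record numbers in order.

j=1: r + 0k = 425.289 → ⌈·⌉ = 426
j=2: r + 1k = 1217.689 → ⌈·⌉ = 1218
j=3: r + 2k = 2010.089 → ⌈·⌉ = 2011
j=4: r + 3k = 2802.489 → ⌈·⌉ = 2803
j=5: r + 4k = 3594.889 → ⌈·⌉ = 3595
j=6: r + 5k = 4387.289 → ⌈·⌉ = 4388
j=7: r + 6k = 5179.689 → ⌈·⌉ = 5180
j=8: r + 7k = 5972.089 → ⌈·⌉ = 5973
j=9: r + 8k = 6764.489 → ⌈·⌉ = 6765
j=10: r + 9k = 7556.889 → ⌈·⌉ = 7557

426, 1218, 2011, 2803, 3595, 4388, 5180, 5973, 6765, 7557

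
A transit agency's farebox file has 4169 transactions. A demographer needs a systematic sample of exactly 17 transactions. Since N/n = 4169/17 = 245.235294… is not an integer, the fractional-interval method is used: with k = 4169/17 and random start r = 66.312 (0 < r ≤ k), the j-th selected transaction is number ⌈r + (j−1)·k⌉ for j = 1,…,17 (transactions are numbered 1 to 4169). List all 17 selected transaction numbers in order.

j=1: r + 0k = 66.312 → ⌈·⌉ = 67
j=2: r + 1k = 311.547294… → ⌈·⌉ = 312
j=3: r + 2k = 556.782588… → ⌈·⌉ = 557
j=4: r + 3k = 802.017882… → ⌈·⌉ = 803
j=5: r + 4k = 1047.253176… → ⌈·⌉ = 1048
j=6: r + 5k = 1292.488470… → ⌈·⌉ = 1293
j=7: r + 6k = 1537.723764… → ⌈·⌉ = 1538
j=8: r + 7k = 1782.959058… → ⌈·⌉ = 1783
j=9: r + 8k = 2028.194352… → ⌈·⌉ = 2029
j=10: r + 9k = 2273.429647… → ⌈·⌉ = 2274
j=11: r + 10k = 2518.664941… → ⌈·⌉ = 2519
j=12: r + 11k = 2763.900235… → ⌈·⌉ = 2764
j=13: r + 12k = 3009.135529… → ⌈·⌉ = 3010
j=14: r + 13k = 3254.370823… → ⌈·⌉ = 3255
j=15: r + 14k = 3499.606117… → ⌈·⌉ = 3500
j=16: r + 15k = 3744.841411… → ⌈·⌉ = 3745
j=17: r + 16k = 3990.076705… → ⌈·⌉ = 3991

67, 312, 557, 803, 1048, 1293, 1538, 1783, 2029, 2274, 2519, 2764, 3010, 3255, 3500, 3745, 3991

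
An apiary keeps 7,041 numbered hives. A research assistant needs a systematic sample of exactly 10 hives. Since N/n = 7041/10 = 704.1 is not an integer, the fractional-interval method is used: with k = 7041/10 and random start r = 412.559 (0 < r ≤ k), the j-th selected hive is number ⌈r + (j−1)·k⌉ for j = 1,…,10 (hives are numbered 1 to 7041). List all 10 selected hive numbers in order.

j=1: r + 0k = 412.559 → ⌈·⌉ = 413
j=2: r + 1k = 1116.659 → ⌈·⌉ = 1117
j=3: r + 2k = 1820.759 → ⌈·⌉ = 1821
j=4: r + 3k = 2524.859 → ⌈·⌉ = 2525
j=5: r + 4k = 3228.959 → ⌈·⌉ = 3229
j=6: r + 5k = 3933.059 → ⌈·⌉ = 3934
j=7: r + 6k = 4637.159 → ⌈·⌉ = 4638
j=8: r + 7k = 5341.259 → ⌈·⌉ = 5342
j=9: r + 8k = 6045.359 → ⌈·⌉ = 6046
j=10: r + 9k = 6749.459 → ⌈·⌉ = 6750

413, 1117, 1821, 2525, 3229, 3934, 4638, 5342, 6046, 6750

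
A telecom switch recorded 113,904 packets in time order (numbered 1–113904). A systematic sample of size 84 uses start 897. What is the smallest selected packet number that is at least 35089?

36153

k = 113904/84 = 1356
Steps past start: ⌈(35089 − 897)/1356⌉ = ⌈34192/1356⌉ = 26
Selected packet: 897 + 26×1356 = 36153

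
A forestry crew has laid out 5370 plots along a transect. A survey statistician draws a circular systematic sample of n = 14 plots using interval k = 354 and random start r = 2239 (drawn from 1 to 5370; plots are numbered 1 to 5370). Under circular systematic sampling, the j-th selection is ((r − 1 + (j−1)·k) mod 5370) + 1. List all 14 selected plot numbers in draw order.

2239, 2593, 2947, 3301, 3655, 4009, 4363, 4717, 5071, 55, 409, 763, 1117, 1471

Selection 1: 2239
Selection 2: 2239 + 354 = 2593
Selection 3: 2593 + 354 = 2947
Selection 4: 2947 + 354 = 3301
Selection 5: 3301 + 354 = 3655
Selection 6: 3655 + 354 = 4009
Selection 7: 4009 + 354 = 4363
Selection 8: 4363 + 354 = 4717
Selection 9: 4717 + 354 = 5071
Selection 10: 5071 + 354 = 5425 → 5425 − 5370 = 55
Selection 11: 55 + 354 = 409
Selection 12: 409 + 354 = 763
Selection 13: 763 + 354 = 1117
Selection 14: 1117 + 354 = 1471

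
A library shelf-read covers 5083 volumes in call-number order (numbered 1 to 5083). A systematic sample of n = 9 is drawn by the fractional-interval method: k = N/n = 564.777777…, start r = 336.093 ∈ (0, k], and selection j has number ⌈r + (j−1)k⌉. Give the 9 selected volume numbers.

337, 901, 1466, 2031, 2596, 3160, 3725, 4290, 4855

j=1: r + 0k = 336.093 → ⌈·⌉ = 337
j=2: r + 1k = 900.870777… → ⌈·⌉ = 901
j=3: r + 2k = 1465.648555… → ⌈·⌉ = 1466
j=4: r + 3k = 2030.426333… → ⌈·⌉ = 2031
j=5: r + 4k = 2595.204111… → ⌈·⌉ = 2596
j=6: r + 5k = 3159.981888… → ⌈·⌉ = 3160
j=7: r + 6k = 3724.759666… → ⌈·⌉ = 3725
j=8: r + 7k = 4289.537444… → ⌈·⌉ = 4290
j=9: r + 8k = 4854.315222… → ⌈·⌉ = 4855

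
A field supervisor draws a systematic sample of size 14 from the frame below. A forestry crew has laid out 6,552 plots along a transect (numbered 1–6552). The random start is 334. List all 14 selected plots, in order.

k = N/n = 6552/14 = 468
plot 1: 334
plot 2: 334 + 468 = 802
plot 3: 802 + 468 = 1270
plot 4: 1270 + 468 = 1738
plot 5: 1738 + 468 = 2206
plot 6: 2206 + 468 = 2674
plot 7: 2674 + 468 = 3142
plot 8: 3142 + 468 = 3610
plot 9: 3610 + 468 = 4078
plot 10: 4078 + 468 = 4546
plot 11: 4546 + 468 = 5014
plot 12: 5014 + 468 = 5482
plot 13: 5482 + 468 = 5950
plot 14: 5950 + 468 = 6418

334, 802, 1270, 1738, 2206, 2674, 3142, 3610, 4078, 4546, 5014, 5482, 5950, 6418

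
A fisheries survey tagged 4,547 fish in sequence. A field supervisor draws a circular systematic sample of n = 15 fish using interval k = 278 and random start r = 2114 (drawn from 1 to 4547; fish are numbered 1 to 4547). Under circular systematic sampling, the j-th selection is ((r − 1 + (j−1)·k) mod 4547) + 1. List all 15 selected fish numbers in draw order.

2114, 2392, 2670, 2948, 3226, 3504, 3782, 4060, 4338, 69, 347, 625, 903, 1181, 1459

Selection 1: 2114
Selection 2: 2114 + 278 = 2392
Selection 3: 2392 + 278 = 2670
Selection 4: 2670 + 278 = 2948
Selection 5: 2948 + 278 = 3226
Selection 6: 3226 + 278 = 3504
Selection 7: 3504 + 278 = 3782
Selection 8: 3782 + 278 = 4060
Selection 9: 4060 + 278 = 4338
Selection 10: 4338 + 278 = 4616 → 4616 − 4547 = 69
Selection 11: 69 + 278 = 347
Selection 12: 347 + 278 = 625
Selection 13: 625 + 278 = 903
Selection 14: 903 + 278 = 1181
Selection 15: 1181 + 278 = 1459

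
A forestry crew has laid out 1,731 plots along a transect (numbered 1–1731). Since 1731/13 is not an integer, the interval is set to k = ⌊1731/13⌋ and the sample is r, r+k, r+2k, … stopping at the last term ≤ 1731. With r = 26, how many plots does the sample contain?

k = ⌊1731/13⌋ = 133
Achieved size = ⌊(1731 − 26)/133⌋ + 1 = ⌊1705/133⌋ + 1 = 12 + 1 = 13
(last selection: 26 + 12×133 = 1622 ≤ 1731; next would be 1755 > 1731)

13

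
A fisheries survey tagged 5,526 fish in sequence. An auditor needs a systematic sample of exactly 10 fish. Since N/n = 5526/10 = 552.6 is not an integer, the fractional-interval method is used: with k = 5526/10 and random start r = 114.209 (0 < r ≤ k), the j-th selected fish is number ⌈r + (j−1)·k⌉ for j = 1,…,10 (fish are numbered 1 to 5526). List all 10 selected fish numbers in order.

j=1: r + 0k = 114.209 → ⌈·⌉ = 115
j=2: r + 1k = 666.809 → ⌈·⌉ = 667
j=3: r + 2k = 1219.409 → ⌈·⌉ = 1220
j=4: r + 3k = 1772.009 → ⌈·⌉ = 1773
j=5: r + 4k = 2324.609 → ⌈·⌉ = 2325
j=6: r + 5k = 2877.209 → ⌈·⌉ = 2878
j=7: r + 6k = 3429.809 → ⌈·⌉ = 3430
j=8: r + 7k = 3982.409 → ⌈·⌉ = 3983
j=9: r + 8k = 4535.009 → ⌈·⌉ = 4536
j=10: r + 9k = 5087.609 → ⌈·⌉ = 5088

115, 667, 1220, 1773, 2325, 2878, 3430, 3983, 4536, 5088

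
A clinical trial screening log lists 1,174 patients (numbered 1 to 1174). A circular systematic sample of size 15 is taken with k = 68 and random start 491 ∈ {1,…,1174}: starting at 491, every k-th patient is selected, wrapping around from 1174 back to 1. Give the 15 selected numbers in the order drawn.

491, 559, 627, 695, 763, 831, 899, 967, 1035, 1103, 1171, 65, 133, 201, 269

Selection 1: 491
Selection 2: 491 + 68 = 559
Selection 3: 559 + 68 = 627
Selection 4: 627 + 68 = 695
Selection 5: 695 + 68 = 763
Selection 6: 763 + 68 = 831
Selection 7: 831 + 68 = 899
Selection 8: 899 + 68 = 967
Selection 9: 967 + 68 = 1035
Selection 10: 1035 + 68 = 1103
Selection 11: 1103 + 68 = 1171
Selection 12: 1171 + 68 = 1239 → 1239 − 1174 = 65
Selection 13: 65 + 68 = 133
Selection 14: 133 + 68 = 201
Selection 15: 201 + 68 = 269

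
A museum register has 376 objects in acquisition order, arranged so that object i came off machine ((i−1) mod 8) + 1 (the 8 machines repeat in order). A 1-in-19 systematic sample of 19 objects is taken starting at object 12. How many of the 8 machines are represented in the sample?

8

Consecutive selections differ by k = 19, so their machine numbers differ by 19 mod 8 = 3.
gcd(19, 8) = 1, so the sample visits 8/1 = 8 distinct residues mod 8.
Start 12 is machine 4; the machines hit are 1, 2, 3, 4, 5, 6, 7, 8.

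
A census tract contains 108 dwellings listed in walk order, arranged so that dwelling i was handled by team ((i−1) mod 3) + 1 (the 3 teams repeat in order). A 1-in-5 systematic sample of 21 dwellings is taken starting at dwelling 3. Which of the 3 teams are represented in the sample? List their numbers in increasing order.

Consecutive selections differ by k = 5, so their team numbers differ by 5 mod 3 = 2.
gcd(5, 3) = 1, so the sample visits 3/1 = 3 distinct residues mod 3.
Start 3 is team 3; the teams hit are 1, 2, 3.

1, 2, 3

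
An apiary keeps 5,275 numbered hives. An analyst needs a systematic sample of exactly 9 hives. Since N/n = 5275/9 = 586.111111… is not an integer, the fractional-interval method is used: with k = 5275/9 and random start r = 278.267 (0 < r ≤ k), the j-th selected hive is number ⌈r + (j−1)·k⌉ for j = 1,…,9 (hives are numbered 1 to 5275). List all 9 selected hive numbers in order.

j=1: r + 0k = 278.267 → ⌈·⌉ = 279
j=2: r + 1k = 864.378111… → ⌈·⌉ = 865
j=3: r + 2k = 1450.489222… → ⌈·⌉ = 1451
j=4: r + 3k = 2036.600333… → ⌈·⌉ = 2037
j=5: r + 4k = 2622.711444… → ⌈·⌉ = 2623
j=6: r + 5k = 3208.822555… → ⌈·⌉ = 3209
j=7: r + 6k = 3794.933666… → ⌈·⌉ = 3795
j=8: r + 7k = 4381.044777… → ⌈·⌉ = 4382
j=9: r + 8k = 4967.155888… → ⌈·⌉ = 4968

279, 865, 1451, 2037, 2623, 3209, 3795, 4382, 4968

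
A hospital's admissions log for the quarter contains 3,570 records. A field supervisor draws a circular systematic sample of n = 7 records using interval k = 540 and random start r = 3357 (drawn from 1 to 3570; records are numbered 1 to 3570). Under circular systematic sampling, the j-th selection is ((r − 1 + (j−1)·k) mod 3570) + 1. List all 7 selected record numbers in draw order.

Selection 1: 3357
Selection 2: 3357 + 540 = 3897 → 3897 − 3570 = 327
Selection 3: 327 + 540 = 867
Selection 4: 867 + 540 = 1407
Selection 5: 1407 + 540 = 1947
Selection 6: 1947 + 540 = 2487
Selection 7: 2487 + 540 = 3027

3357, 327, 867, 1407, 1947, 2487, 3027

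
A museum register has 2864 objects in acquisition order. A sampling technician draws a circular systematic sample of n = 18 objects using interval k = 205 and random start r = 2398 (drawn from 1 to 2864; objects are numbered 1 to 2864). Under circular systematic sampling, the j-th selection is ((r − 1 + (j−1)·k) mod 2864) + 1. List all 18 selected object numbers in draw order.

2398, 2603, 2808, 149, 354, 559, 764, 969, 1174, 1379, 1584, 1789, 1994, 2199, 2404, 2609, 2814, 155

Selection 1: 2398
Selection 2: 2398 + 205 = 2603
Selection 3: 2603 + 205 = 2808
Selection 4: 2808 + 205 = 3013 → 3013 − 2864 = 149
Selection 5: 149 + 205 = 354
Selection 6: 354 + 205 = 559
Selection 7: 559 + 205 = 764
Selection 8: 764 + 205 = 969
Selection 9: 969 + 205 = 1174
Selection 10: 1174 + 205 = 1379
Selection 11: 1379 + 205 = 1584
Selection 12: 1584 + 205 = 1789
Selection 13: 1789 + 205 = 1994
Selection 14: 1994 + 205 = 2199
Selection 15: 2199 + 205 = 2404
Selection 16: 2404 + 205 = 2609
Selection 17: 2609 + 205 = 2814
Selection 18: 2814 + 205 = 3019 → 3019 − 2864 = 155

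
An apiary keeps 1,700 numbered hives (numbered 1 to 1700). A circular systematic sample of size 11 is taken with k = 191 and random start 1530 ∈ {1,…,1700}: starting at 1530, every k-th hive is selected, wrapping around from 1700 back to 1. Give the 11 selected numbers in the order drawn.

1530, 21, 212, 403, 594, 785, 976, 1167, 1358, 1549, 40

Selection 1: 1530
Selection 2: 1530 + 191 = 1721 → 1721 − 1700 = 21
Selection 3: 21 + 191 = 212
Selection 4: 212 + 191 = 403
Selection 5: 403 + 191 = 594
Selection 6: 594 + 191 = 785
Selection 7: 785 + 191 = 976
Selection 8: 976 + 191 = 1167
Selection 9: 1167 + 191 = 1358
Selection 10: 1358 + 191 = 1549
Selection 11: 1549 + 191 = 1740 → 1740 − 1700 = 40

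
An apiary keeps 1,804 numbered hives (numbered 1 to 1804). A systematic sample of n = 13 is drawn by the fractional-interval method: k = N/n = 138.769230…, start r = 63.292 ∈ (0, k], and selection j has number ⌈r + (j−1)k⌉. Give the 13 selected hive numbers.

j=1: r + 0k = 63.292 → ⌈·⌉ = 64
j=2: r + 1k = 202.061230… → ⌈·⌉ = 203
j=3: r + 2k = 340.830461… → ⌈·⌉ = 341
j=4: r + 3k = 479.599692… → ⌈·⌉ = 480
j=5: r + 4k = 618.368923… → ⌈·⌉ = 619
j=6: r + 5k = 757.138153… → ⌈·⌉ = 758
j=7: r + 6k = 895.907384… → ⌈·⌉ = 896
j=8: r + 7k = 1034.676615… → ⌈·⌉ = 1035
j=9: r + 8k = 1173.445846… → ⌈·⌉ = 1174
j=10: r + 9k = 1312.215076… → ⌈·⌉ = 1313
j=11: r + 10k = 1450.984307… → ⌈·⌉ = 1451
j=12: r + 11k = 1589.753538… → ⌈·⌉ = 1590
j=13: r + 12k = 1728.522769… → ⌈·⌉ = 1729

64, 203, 341, 480, 619, 758, 896, 1035, 1174, 1313, 1451, 1590, 1729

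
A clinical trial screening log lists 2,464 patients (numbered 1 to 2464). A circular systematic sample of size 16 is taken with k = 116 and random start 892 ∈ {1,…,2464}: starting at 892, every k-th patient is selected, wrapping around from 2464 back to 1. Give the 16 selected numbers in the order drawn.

Selection 1: 892
Selection 2: 892 + 116 = 1008
Selection 3: 1008 + 116 = 1124
Selection 4: 1124 + 116 = 1240
Selection 5: 1240 + 116 = 1356
Selection 6: 1356 + 116 = 1472
Selection 7: 1472 + 116 = 1588
Selection 8: 1588 + 116 = 1704
Selection 9: 1704 + 116 = 1820
Selection 10: 1820 + 116 = 1936
Selection 11: 1936 + 116 = 2052
Selection 12: 2052 + 116 = 2168
Selection 13: 2168 + 116 = 2284
Selection 14: 2284 + 116 = 2400
Selection 15: 2400 + 116 = 2516 → 2516 − 2464 = 52
Selection 16: 52 + 116 = 168

892, 1008, 1124, 1240, 1356, 1472, 1588, 1704, 1820, 1936, 2052, 2168, 2284, 2400, 52, 168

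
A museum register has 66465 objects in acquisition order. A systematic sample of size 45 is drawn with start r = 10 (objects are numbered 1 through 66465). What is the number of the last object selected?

k = 66465/45 = 1477
45th selection = r + (45−1)·k = 10 + 44×1477 = 10 + 64988 = 64998

64998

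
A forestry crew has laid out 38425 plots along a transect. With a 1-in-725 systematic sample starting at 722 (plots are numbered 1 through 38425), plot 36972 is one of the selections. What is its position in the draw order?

51

k = 725
position = (36972 − 722)/725 + 1 = 36250/725 + 1 = 50 + 1 = 51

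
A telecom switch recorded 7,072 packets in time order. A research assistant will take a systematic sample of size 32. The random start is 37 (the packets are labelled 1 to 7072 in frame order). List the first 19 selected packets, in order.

37, 258, 479, 700, 921, 1142, 1363, 1584, 1805, 2026, 2247, 2468, 2689, 2910, 3131, 3352, 3573, 3794, 4015

k = N/n = 7072/32 = 221
packet 1: 37
packet 2: 37 + 221 = 258
packet 3: 258 + 221 = 479
packet 4: 479 + 221 = 700
packet 5: 700 + 221 = 921
packet 6: 921 + 221 = 1142
packet 7: 1142 + 221 = 1363
packet 8: 1363 + 221 = 1584
packet 9: 1584 + 221 = 1805
packet 10: 1805 + 221 = 2026
packet 11: 2026 + 221 = 2247
packet 12: 2247 + 221 = 2468
packet 13: 2468 + 221 = 2689
packet 14: 2689 + 221 = 2910
packet 15: 2910 + 221 = 3131
packet 16: 3131 + 221 = 3352
packet 17: 3352 + 221 = 3573
packet 18: 3573 + 221 = 3794
packet 19: 3794 + 221 = 4015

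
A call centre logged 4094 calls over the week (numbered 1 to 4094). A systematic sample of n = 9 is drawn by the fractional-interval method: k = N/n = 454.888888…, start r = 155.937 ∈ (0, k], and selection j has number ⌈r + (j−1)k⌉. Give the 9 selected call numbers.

j=1: r + 0k = 155.937 → ⌈·⌉ = 156
j=2: r + 1k = 610.825888… → ⌈·⌉ = 611
j=3: r + 2k = 1065.714777… → ⌈·⌉ = 1066
j=4: r + 3k = 1520.603666… → ⌈·⌉ = 1521
j=5: r + 4k = 1975.492555… → ⌈·⌉ = 1976
j=6: r + 5k = 2430.381444… → ⌈·⌉ = 2431
j=7: r + 6k = 2885.270333… → ⌈·⌉ = 2886
j=8: r + 7k = 3340.159222… → ⌈·⌉ = 3341
j=9: r + 8k = 3795.048111… → ⌈·⌉ = 3796

156, 611, 1066, 1521, 1976, 2431, 2886, 3341, 3796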